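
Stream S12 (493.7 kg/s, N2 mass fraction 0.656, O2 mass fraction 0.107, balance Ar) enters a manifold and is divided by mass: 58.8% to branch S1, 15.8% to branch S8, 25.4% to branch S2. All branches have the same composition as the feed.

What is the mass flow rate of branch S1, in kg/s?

Branch S1 flow = 0.588×493.7 = 290.3 kg/s.

290.3 kg/s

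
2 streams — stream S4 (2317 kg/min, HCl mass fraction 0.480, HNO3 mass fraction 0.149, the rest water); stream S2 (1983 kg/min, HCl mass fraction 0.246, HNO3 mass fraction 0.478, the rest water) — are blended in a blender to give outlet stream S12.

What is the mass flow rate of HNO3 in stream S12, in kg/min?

HNO3 out = HNO3 in = 2317×0.149 + 1983×0.478 = 1293.1 kg/min.

1293 kg/min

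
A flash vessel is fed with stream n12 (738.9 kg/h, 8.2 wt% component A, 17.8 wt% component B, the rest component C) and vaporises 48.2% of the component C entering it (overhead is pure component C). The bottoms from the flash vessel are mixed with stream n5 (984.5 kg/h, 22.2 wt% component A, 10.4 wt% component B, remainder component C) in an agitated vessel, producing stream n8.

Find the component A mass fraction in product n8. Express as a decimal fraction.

0.1912

Vapour removed = 0.482×0.740×738.9 = 263.55 kg/h; concentrate = 475.35 kg/h.
component A reaching the mixer = 60.59 (from concentrate) + 984.5×0.222 = 279.15 kg/h.
Product flow = 475.35 + 984.5 = 1459.8 kg/h; component A fraction = 0.1912.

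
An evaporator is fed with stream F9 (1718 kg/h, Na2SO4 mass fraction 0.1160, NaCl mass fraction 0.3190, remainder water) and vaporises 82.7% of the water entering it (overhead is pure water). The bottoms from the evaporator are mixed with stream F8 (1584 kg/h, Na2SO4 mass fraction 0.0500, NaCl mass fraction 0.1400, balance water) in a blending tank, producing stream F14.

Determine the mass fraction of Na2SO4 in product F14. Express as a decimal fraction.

0.1114

Vapour removed = 0.827×0.565×1718 = 802.74 kg/h; concentrate = 915.26 kg/h.
Na2SO4 reaching the mixer = 199.29 (from concentrate) + 1584×0.050 = 278.49 kg/h.
Product flow = 915.26 + 1584 = 2499.3 kg/h; Na2SO4 fraction = 0.1114.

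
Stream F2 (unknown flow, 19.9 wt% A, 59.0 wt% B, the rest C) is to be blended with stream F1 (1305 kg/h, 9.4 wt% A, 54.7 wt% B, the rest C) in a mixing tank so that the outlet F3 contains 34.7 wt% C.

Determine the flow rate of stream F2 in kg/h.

115.1 kg/h

Let F2 be the unknown flow. Total out = 1305 + F2.
C balance: 468.5 + 0.211·F2 = 0.347·(1305 + F2)
(0.211 − 0.347)·F2 = 0.347×1305 − 468.5 = -15.66
F2 = -15.66 / -0.136 = 115.15 kg/h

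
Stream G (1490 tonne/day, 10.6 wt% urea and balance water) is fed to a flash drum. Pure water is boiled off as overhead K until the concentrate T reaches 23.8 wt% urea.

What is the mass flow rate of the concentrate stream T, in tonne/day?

663.6 tonne/day

urea is conserved: 1490×0.106 = 157.94 tonne/day all reports to the concentrate.
Concentrate = 157.94/(target fraction) = 663.61 tonne/day.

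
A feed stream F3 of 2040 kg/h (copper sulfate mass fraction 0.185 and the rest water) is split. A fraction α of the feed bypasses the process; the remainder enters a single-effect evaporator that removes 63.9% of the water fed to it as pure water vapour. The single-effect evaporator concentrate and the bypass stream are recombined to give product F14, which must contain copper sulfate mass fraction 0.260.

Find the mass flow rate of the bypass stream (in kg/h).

910 kg/h

All 2040×0.185 = 377.4 kg/h of copper sulfate reaches F14, so F14 = 377.4/0.260 = 1451.5 kg/h and vapour = 588.46 kg/h.
The evaporator receives (1−α)·2040 of feed at 0.815 water and removes 0.639 of that water:
0.639×0.815×(1−α)×2040 = 588.46
(1−α) = 588.46/1062.4 = 0.5539;  α = 0.4461.
Bypass flow = 0.4461×2040 = 910.05 kg/h.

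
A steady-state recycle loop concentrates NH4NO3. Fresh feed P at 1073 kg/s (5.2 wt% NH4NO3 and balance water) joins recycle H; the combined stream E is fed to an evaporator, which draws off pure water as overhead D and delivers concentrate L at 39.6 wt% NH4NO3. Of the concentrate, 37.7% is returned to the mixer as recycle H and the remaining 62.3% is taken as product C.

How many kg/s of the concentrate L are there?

Overall NH4NO3 balance (none leaves overhead): NH4NO3 in fresh feed = NH4NO3 in product, i.e. 1073×0.052 = (1−0.377)·L·0.396.
L = 55.796/(0.396×0.623) = 226.16 kg/s.

226.2 kg/s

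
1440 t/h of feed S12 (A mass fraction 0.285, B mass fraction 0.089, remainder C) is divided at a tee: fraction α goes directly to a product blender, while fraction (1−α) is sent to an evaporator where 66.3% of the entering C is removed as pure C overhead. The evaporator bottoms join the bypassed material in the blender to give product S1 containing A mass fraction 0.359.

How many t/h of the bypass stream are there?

All 1440×0.285 = 410.4 t/h of A reaches S1, so S1 = 410.4/0.359 = 1143.2 t/h and vapour = 296.82 t/h.
The evaporator receives (1−α)·1440 of feed at 0.626 C and removes 0.663 of that C:
0.663×0.626×(1−α)×1440 = 296.82
(1−α) = 296.82/597.65 = 0.4966;  α = 0.5034.
Bypass flow = 0.5034×1440 = 724.83 t/h.

724.8 t/h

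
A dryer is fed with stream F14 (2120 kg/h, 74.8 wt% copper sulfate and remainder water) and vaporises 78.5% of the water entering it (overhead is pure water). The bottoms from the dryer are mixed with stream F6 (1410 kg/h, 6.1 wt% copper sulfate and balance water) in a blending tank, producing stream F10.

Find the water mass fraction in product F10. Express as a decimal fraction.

Vapour removed = 0.785×0.252×2120 = 419.38 kg/h; concentrate = 1700.6 kg/h.
water reaching the mixer = 114.86 (from concentrate) + 1410×0.939 = 1438.9 kg/h.
Product flow = 1700.6 + 1410 = 3110.6 kg/h; water fraction = 0.4626.

0.4626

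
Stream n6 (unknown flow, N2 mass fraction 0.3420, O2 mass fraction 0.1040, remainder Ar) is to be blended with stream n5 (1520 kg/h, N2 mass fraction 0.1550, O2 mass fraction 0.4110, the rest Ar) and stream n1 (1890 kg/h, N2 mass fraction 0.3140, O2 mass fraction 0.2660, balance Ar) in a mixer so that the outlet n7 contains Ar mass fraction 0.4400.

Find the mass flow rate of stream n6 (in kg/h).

Let n6 be the unknown flow. Total out = 3410 + n6.
Ar balance: 1453.5 + 0.554·n6 = 0.440·(3410 + n6)
(0.554 − 0.440)·n6 = 0.440×3410 − 1453.5 = 46.92
n6 = 46.92 / 0.114 = 411.58 kg/h

411.6 kg/h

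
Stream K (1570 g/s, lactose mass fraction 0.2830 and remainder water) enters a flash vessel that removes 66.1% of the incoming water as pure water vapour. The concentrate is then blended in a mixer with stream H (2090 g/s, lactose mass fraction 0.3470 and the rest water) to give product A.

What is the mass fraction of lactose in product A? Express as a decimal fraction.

Vapour removed = 0.661×0.717×1570 = 744.08 g/s; concentrate = 825.92 g/s.
lactose reaching the mixer = 444.31 (from concentrate) + 2090×0.347 = 1169.5 g/s.
Product flow = 825.92 + 2090 = 2915.9 g/s; lactose fraction = 0.4011.

0.4011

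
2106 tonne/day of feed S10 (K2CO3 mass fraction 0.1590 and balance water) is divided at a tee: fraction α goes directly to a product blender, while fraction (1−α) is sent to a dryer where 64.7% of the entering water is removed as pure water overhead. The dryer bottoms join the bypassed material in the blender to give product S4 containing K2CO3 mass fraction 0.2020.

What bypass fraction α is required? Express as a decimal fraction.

0.609

All 2106×0.159 = 334.85 tonne/day of K2CO3 reaches S4, so S4 = 334.85/0.202 = 1657.7 tonne/day and vapour = 448.31 tonne/day.
The evaporator receives (1−α)·2106 of feed at 0.841 water and removes 0.647 of that water:
0.647×0.841×(1−α)×2106 = 448.31
(1−α) = 448.31/1145.9 = 0.3912;  α = 0.6088.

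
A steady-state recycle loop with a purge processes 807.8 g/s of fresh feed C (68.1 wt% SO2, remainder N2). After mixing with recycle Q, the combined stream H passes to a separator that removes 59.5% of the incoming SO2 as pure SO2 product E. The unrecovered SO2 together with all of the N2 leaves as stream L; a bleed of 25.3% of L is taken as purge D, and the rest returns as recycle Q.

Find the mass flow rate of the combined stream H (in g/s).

N2 enters only via C and leaves only via the purge: 807.8×0.319 = 0.253×(N2 in L), and the separator passes all N2, so N2 in H = N2 in L = 1018.5 g/s.
SO2 in H: m_A = 807.8×0.681 + (1−0.253)·(1−0.595)·m_A, so m_A = 550.11/0.6975 = 788.73 g/s.
H = 788.73 + 1018.5 = 1807.3 g/s.

1807 g/s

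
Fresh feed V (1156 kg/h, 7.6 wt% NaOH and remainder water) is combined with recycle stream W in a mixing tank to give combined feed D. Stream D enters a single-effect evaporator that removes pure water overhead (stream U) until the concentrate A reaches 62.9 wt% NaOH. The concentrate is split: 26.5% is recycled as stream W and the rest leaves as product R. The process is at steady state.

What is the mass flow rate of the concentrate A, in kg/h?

190 kg/h

Overall NaOH balance (none leaves overhead): NaOH in fresh feed = NaOH in product, i.e. 1156×0.076 = (1−0.265)·A·0.629.
A = 87.856/(0.629×0.735) = 190.03 kg/h.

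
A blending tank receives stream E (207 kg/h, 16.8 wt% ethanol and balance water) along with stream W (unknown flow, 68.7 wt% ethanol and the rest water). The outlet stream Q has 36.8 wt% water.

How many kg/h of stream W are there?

1746 kg/h

Let W be the unknown flow. Total out = 207 + W.
water balance: 172.22 + 0.313·W = 0.368·(207 + W)
(0.313 − 0.368)·W = 0.368×207 − 172.22 = -96.048
W = -96.048 / -0.055 = 1746.3 kg/h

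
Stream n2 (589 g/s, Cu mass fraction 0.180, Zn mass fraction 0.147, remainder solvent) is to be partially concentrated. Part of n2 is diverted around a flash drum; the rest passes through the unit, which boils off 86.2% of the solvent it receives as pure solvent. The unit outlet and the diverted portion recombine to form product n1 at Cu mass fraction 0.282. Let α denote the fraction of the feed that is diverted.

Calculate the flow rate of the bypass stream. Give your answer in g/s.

221.8 g/s

All 589×0.180 = 106.02 g/s of Cu reaches n1, so n1 = 106.02/0.282 = 375.96 g/s and vapour = 213.04 g/s.
The evaporator receives (1−α)·589 of feed at 0.673 solvent and removes 0.862 of that solvent:
0.862×0.673×(1−α)×589 = 213.04
(1−α) = 213.04/341.69 = 0.6235;  α = 0.3765.
Bypass flow = 0.3765×589 = 221.77 g/s.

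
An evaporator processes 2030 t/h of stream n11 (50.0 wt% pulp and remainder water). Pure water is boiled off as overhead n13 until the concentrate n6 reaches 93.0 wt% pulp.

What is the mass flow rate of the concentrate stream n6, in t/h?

pulp is conserved: 2030×0.500 = 1015 t/h all reports to the concentrate.
Concentrate = 1015/(target fraction) = 1091.4 t/h.

1091 t/h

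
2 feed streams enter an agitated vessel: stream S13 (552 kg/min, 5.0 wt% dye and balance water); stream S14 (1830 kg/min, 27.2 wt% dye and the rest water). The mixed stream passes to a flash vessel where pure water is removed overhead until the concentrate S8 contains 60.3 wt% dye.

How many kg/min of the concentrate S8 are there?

dye entering = 552×0.050 + 1830×0.272 = 525.36 kg/min.
All dye reports to S8, so S8 = 525.36/0.603 = 871.24 kg/min.

871.2 kg/min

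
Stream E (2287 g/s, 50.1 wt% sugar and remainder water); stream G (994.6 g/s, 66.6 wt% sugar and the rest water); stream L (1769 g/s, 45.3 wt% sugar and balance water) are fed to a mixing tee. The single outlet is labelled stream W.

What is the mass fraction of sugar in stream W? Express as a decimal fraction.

Total flow out = 2287 + 994.6 + 1769 = 5050.6 g/s.
sugar in = 2287×0.501 + 994.6×0.666 + 1769×0.453 = 2609.5 g/s.
sugar mass fraction in W = 2609.5/5050.6 = 0.517.

0.517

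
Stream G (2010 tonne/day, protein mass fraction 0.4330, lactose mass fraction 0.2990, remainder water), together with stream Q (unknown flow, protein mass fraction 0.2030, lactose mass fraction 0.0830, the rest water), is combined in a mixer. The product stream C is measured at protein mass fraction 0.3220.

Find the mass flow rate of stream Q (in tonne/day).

1875 tonne/day

Let Q be the unknown flow. Total out = 2010 + Q.
protein balance: 870.33 + 0.203·Q = 0.322·(2010 + Q)
(0.203 − 0.322)·Q = 0.322×2010 − 870.33 = -223.11
Q = -223.11 / -0.119 = 1874.9 tonne/day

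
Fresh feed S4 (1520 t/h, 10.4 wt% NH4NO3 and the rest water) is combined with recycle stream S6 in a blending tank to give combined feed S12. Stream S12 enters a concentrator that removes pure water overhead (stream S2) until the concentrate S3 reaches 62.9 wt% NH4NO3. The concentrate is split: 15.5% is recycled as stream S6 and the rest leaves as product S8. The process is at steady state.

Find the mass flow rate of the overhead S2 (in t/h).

Overall NH4NO3 balance (none leaves overhead): NH4NO3 in fresh feed = NH4NO3 in product, i.e. 1520×0.104 = (1−0.155)·S3·0.629.
S3 = 158.08/(0.629×0.845) = 297.42 t/h.
Recycle S6 = 0.155×297.42 = 46.1 t/h.
Combined feed S12 = 1520 + 46.1 = 1566.1 t/h.
Overhead S2 = S12 − S3 = 1566.1 − 297.42 = 1268.7 t/h.

1269 t/h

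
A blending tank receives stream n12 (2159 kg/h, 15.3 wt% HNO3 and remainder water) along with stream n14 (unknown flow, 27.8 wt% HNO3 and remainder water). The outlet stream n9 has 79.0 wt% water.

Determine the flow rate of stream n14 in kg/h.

Let n14 be the unknown flow. Total out = 2159 + n14.
water balance: 1828.7 + 0.722·n14 = 0.790·(2159 + n14)
(0.722 − 0.790)·n14 = 0.790×2159 − 1828.7 = -123.06
n14 = -123.06 / -0.068 = 1809.7 kg/h

1810 kg/h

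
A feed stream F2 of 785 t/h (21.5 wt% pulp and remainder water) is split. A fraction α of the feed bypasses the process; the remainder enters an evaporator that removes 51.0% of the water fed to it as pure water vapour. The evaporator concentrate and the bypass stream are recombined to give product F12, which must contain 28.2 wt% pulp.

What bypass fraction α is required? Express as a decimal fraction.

All 785×0.215 = 168.78 t/h of pulp reaches F12, so F12 = 168.78/0.282 = 598.49 t/h and vapour = 186.51 t/h.
The evaporator receives (1−α)·785 of feed at 0.785 water and removes 0.510 of that water:
0.510×0.785×(1−α)×785 = 186.51
(1−α) = 186.51/314.27 = 0.5935;  α = 0.4065.

0.407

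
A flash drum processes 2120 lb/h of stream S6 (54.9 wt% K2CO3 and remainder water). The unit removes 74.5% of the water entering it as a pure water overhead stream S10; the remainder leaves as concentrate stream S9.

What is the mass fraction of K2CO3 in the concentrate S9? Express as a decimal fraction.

K2CO3 is not removed: 2120×0.549 = 1163.9 lb/h of K2CO3 enters S9.
water entering = 2120×0.451 = 956.12 lb/h; overhead removed = 0.745×956.12 = 712.31 lb/h.
Concentrate = 2120 − 712.31 = 1407.7 lb/h.
Mass fraction = 1163.9/1407.7 = 0.8268.

0.8268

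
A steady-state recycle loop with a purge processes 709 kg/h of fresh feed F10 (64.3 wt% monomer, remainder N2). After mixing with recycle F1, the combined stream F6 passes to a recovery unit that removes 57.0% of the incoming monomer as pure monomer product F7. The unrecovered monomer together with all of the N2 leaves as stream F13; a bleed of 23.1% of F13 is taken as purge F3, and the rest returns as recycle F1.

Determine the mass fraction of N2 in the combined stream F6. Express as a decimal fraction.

N2 enters only via F10 and leaves only via the purge: 709×0.357 = 0.231×(N2 in F13), and the recovery unit passes all N2, so N2 in F6 = N2 in F13 = 1095.7 kg/h.
monomer in F6: m_A = 709×0.643 + (1−0.231)·(1−0.570)·m_A, so m_A = 455.89/0.6693 = 681.11 kg/h.
F6 = 681.11 + 1095.7 = 1776.8 kg/h.
N2 fraction in F6 = 1095.7/1776.8 = 0.617.

0.617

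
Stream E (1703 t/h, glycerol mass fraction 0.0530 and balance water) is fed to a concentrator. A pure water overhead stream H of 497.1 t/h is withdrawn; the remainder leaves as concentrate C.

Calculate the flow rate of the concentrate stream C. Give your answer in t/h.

Concentrate = 1703 − 497.1 = 1205.9 t/h.

1206 t/h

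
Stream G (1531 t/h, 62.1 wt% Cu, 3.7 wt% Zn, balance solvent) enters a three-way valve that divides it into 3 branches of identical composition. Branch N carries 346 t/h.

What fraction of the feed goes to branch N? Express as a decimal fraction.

0.226

Fraction to N = 346/1531 = 0.2260.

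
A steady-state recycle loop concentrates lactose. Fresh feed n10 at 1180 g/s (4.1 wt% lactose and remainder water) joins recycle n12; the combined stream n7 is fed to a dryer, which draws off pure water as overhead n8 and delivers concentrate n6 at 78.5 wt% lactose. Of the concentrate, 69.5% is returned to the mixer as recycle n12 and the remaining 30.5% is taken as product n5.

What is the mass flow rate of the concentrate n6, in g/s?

Overall lactose balance (none leaves overhead): lactose in fresh feed = lactose in product, i.e. 1180×0.041 = (1−0.695)·n6·0.785.
n6 = 48.38/(0.785×0.305) = 202.07 g/s.

202.1 g/s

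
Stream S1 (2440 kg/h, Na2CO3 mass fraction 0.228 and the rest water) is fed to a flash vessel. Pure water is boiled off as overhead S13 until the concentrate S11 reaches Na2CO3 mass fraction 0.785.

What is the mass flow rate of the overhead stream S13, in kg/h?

Na2CO3 is conserved: 2440×0.228 = 556.32 kg/h all reports to the concentrate.
Concentrate = 556.32/(target fraction) = 708.69 kg/h.
Overhead = 2440 − 708.69 = 1731.3 kg/h.

1731 kg/h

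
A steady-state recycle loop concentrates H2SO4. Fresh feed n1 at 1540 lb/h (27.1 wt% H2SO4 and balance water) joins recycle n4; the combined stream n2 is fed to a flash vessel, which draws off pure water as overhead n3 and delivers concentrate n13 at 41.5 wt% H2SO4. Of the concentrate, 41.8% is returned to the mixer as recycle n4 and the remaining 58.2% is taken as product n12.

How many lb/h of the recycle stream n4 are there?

722.3 lb/h

Overall H2SO4 balance (none leaves overhead): H2SO4 in fresh feed = H2SO4 in product, i.e. 1540×0.271 = (1−0.418)·n13·0.415.
n13 = 417.34/(0.415×0.582) = 1727.9 lb/h.
Recycle n4 = 0.418×1727.9 = 722.26 lb/h.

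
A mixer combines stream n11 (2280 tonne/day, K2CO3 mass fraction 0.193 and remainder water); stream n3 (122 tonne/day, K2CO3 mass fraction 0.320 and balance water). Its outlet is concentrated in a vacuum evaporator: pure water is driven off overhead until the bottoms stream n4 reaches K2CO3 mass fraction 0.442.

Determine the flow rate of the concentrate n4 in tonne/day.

1084 tonne/day

K2CO3 entering = 2280×0.193 + 122×0.320 = 479.08 tonne/day.
All K2CO3 reports to n4, so n4 = 479.08/0.442 = 1083.9 tonne/day.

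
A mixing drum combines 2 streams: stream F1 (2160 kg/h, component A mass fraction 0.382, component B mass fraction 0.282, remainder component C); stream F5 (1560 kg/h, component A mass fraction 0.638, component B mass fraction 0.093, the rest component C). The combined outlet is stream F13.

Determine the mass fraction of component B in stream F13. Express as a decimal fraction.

0.203

Total flow out = 2160 + 1560 = 3720 kg/h.
component B in = 2160×0.282 + 1560×0.093 = 754.2 kg/h.
component B mass fraction in F13 = 754.2/3720 = 0.203.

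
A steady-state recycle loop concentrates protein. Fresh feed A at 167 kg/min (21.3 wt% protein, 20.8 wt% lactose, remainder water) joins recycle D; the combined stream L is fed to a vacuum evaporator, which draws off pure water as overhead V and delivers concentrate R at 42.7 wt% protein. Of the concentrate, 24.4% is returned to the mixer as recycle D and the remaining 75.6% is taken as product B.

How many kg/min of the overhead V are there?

83.7 kg/min

Overall protein balance (none leaves overhead): protein in fresh feed = protein in product, i.e. 167×0.213 = (1−0.244)·R·0.427.
R = 35.571/(0.427×0.756) = 110.19 kg/min.
Recycle D = 0.244×110.19 = 26.887 kg/min.
Combined feed L = 167 + 26.887 = 193.89 kg/min.
Overhead V = L − R = 193.89 − 110.19 = 83.696 kg/min.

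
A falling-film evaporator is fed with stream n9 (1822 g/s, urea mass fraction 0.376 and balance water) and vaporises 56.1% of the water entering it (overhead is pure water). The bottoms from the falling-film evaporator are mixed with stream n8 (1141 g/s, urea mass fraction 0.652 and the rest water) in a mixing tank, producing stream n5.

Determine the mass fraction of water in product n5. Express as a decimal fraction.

0.385

Vapour removed = 0.561×0.624×1822 = 637.82 g/s; concentrate = 1184.2 g/s.
water reaching the mixer = 499.11 (from concentrate) + 1141×0.348 = 896.18 g/s.
Product flow = 1184.2 + 1141 = 2325.2 g/s; water fraction = 0.385.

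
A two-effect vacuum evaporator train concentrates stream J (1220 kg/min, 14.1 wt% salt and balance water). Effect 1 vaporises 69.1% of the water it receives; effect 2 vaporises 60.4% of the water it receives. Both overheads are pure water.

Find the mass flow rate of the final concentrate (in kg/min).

water in feed = 1220×0.859 = 1048 kg/min.
After stage 1: water left = (1−0.691)×1048 = 323.83; stream total = 495.85 kg/min.
After stage 2: water left = (1−0.604)×323.83 = 128.24; final concentrate = 300.26 kg/min.

300.3 kg/min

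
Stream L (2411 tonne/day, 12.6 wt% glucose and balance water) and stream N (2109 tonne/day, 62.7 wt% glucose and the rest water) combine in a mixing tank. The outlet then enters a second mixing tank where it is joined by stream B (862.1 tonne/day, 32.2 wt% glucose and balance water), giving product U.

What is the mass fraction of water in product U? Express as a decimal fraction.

Overall, product flow = 5382.1 tonne/day.
water in = 2411×0.874 + 2109×0.373 + 862.1×0.678 = 3478.4 tonne/day.
water fraction in U = 0.6463.

0.6463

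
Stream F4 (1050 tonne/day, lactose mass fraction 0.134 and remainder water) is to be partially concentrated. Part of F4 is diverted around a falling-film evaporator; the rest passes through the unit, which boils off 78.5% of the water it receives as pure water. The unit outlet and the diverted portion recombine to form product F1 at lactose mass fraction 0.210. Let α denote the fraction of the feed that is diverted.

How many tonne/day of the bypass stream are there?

491 tonne/day

All 1050×0.134 = 140.7 tonne/day of lactose reaches F1, so F1 = 140.7/0.210 = 670 tonne/day and vapour = 380 tonne/day.
The evaporator receives (1−α)·1050 of feed at 0.866 water and removes 0.785 of that water:
0.785×0.866×(1−α)×1050 = 380
(1−α) = 380/713.8 = 0.5324;  α = 0.4676.
Bypass flow = 0.4676×1050 = 491.02 tonne/day.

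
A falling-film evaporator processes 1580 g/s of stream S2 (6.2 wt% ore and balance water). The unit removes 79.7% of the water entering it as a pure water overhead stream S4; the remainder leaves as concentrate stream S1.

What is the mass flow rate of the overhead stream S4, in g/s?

water entering = 1580×0.938 = 1482 g/s; overhead removed = 0.797×1482 = 1181.2 g/s.

1181 g/s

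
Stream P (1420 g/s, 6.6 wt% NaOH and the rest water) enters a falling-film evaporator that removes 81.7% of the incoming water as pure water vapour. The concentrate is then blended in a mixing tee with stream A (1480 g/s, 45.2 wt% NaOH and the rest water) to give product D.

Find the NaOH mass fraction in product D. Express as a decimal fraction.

0.420

Vapour removed = 0.817×0.934×1420 = 1083.6 g/s; concentrate = 336.43 g/s.
NaOH reaching the mixer = 93.72 (from concentrate) + 1480×0.452 = 762.68 g/s.
Product flow = 336.43 + 1480 = 1816.4 g/s; NaOH fraction = 0.420.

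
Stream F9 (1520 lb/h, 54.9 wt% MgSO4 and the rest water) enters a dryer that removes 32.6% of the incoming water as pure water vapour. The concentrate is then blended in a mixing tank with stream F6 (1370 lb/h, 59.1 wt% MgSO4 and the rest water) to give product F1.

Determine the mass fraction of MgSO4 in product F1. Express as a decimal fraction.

Vapour removed = 0.326×0.451×1520 = 223.48 lb/h; concentrate = 1296.5 lb/h.
MgSO4 reaching the mixer = 834.48 (from concentrate) + 1370×0.591 = 1644.2 lb/h.
Product flow = 1296.5 + 1370 = 2666.5 lb/h; MgSO4 fraction = 0.6166.

0.6166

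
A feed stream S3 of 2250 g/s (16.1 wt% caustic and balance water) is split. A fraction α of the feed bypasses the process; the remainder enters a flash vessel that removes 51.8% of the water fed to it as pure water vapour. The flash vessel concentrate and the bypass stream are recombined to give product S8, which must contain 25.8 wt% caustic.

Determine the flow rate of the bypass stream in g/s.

303.6 g/s

All 2250×0.161 = 362.25 g/s of caustic reaches S8, so S8 = 362.25/0.258 = 1404.1 g/s and vapour = 845.93 g/s.
The evaporator receives (1−α)·2250 of feed at 0.839 water and removes 0.518 of that water:
0.518×0.839×(1−α)×2250 = 845.93
(1−α) = 845.93/977.85 = 0.8651;  α = 0.1349.
Bypass flow = 0.1349×2250 = 303.55 g/s.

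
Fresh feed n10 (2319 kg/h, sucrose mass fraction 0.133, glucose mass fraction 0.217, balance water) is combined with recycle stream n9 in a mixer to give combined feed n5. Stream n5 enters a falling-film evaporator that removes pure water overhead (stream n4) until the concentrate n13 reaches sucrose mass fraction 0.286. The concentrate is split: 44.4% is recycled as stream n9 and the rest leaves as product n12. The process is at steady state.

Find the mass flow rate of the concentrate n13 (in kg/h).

Overall sucrose balance (none leaves overhead): sucrose in fresh feed = sucrose in product, i.e. 2319×0.133 = (1−0.444)·n13·0.286.
n13 = 308.43/(0.286×0.556) = 1939.6 kg/h.

1940 kg/h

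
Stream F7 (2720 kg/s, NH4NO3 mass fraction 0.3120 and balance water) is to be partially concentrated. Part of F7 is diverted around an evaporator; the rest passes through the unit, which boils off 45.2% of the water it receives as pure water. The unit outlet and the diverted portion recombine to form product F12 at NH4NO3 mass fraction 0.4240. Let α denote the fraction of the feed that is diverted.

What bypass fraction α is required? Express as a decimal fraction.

All 2720×0.312 = 848.64 kg/s of NH4NO3 reaches F12, so F12 = 848.64/0.424 = 2001.5 kg/s and vapour = 718.49 kg/s.
The evaporator receives (1−α)·2720 of feed at 0.688 water and removes 0.452 of that water:
0.452×0.688×(1−α)×2720 = 718.49
(1−α) = 718.49/845.85 = 0.8494;  α = 0.1506.

0.151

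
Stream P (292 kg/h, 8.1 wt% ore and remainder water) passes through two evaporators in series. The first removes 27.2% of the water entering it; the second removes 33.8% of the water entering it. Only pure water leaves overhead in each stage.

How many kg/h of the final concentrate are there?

water in feed = 292×0.919 = 268.35 kg/h.
After stage 1: water left = (1−0.272)×268.35 = 195.36; stream total = 219.01 kg/h.
After stage 2: water left = (1−0.338)×195.36 = 129.33; final concentrate = 152.98 kg/h.

153 kg/h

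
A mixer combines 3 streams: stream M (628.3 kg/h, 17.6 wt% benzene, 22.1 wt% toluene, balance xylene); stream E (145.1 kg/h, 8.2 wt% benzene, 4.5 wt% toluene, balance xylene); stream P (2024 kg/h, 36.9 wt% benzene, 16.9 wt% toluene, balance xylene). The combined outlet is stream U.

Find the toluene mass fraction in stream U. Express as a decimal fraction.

0.1742

Total flow out = 628.3 + 145.1 + 2024 = 2797.4 kg/h.
toluene in = 628.3×0.221 + 145.1×0.045 + 2024×0.169 = 487.44 kg/h.
toluene mass fraction in U = 487.44/2797.4 = 0.1742.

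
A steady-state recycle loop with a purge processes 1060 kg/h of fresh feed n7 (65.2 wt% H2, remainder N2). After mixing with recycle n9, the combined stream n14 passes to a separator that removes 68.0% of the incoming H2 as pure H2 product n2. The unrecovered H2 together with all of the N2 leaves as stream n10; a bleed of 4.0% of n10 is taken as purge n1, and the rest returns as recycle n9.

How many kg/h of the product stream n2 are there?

H2 in n14: m_A = 1060×0.652 + (1−0.040)·(1−0.680)·m_A, so m_A = 691.12/0.6928 = 997.58 kg/h.
Product n2 = 0.680×997.58 = 678.35 kg/h.

678.4 kg/h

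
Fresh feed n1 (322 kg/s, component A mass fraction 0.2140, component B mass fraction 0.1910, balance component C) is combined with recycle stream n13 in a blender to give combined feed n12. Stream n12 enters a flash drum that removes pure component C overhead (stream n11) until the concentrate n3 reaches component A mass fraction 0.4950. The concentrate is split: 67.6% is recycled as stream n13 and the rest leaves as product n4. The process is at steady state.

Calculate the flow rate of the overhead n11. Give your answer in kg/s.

182.8 kg/s

Overall component A balance (none leaves overhead): component A in fresh feed = component A in product, i.e. 322×0.214 = (1−0.676)·n3·0.495.
n3 = 68.908/(0.495×0.324) = 429.65 kg/s.
Recycle n13 = 0.676×429.65 = 290.45 kg/s.
Combined feed n12 = 322 + 290.45 = 612.45 kg/s.
Overhead n11 = n12 − n3 = 612.45 − 429.65 = 182.79 kg/s.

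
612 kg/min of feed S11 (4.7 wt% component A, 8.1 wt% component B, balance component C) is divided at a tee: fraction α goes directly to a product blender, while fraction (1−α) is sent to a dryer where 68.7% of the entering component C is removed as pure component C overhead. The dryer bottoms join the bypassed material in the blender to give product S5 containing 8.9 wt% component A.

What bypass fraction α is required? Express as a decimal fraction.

0.212

All 612×0.047 = 28.764 kg/min of component A reaches S5, so S5 = 28.764/0.089 = 323.19 kg/min and vapour = 288.81 kg/min.
The evaporator receives (1−α)·612 of feed at 0.872 component C and removes 0.687 of that component C:
0.687×0.872×(1−α)×612 = 288.81
(1−α) = 288.81/366.63 = 0.7877;  α = 0.2123.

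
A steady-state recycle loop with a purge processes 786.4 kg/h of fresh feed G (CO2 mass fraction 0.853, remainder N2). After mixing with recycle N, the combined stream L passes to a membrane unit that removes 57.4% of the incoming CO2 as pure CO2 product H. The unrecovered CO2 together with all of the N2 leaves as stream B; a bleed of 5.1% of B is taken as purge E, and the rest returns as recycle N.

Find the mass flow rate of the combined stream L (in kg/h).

N2 enters only via G and leaves only via the purge: 786.4×0.147 = 0.051×(N2 in B), and the membrane unit passes all N2, so N2 in L = N2 in B = 2266.7 kg/h.
CO2 in L: m_A = 786.4×0.853 + (1−0.051)·(1−0.574)·m_A, so m_A = 670.8/0.5957 = 1126 kg/h.
L = 1126 + 2266.7 = 3392.7 kg/h.

3393 kg/h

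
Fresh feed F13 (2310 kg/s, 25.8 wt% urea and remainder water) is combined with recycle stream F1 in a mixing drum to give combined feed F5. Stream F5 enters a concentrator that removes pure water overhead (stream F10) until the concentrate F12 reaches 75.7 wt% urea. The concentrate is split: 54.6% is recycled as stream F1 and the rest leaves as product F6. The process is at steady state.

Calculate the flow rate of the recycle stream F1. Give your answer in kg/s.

946.8 kg/s

Overall urea balance (none leaves overhead): urea in fresh feed = urea in product, i.e. 2310×0.258 = (1−0.546)·F12·0.757.
F12 = 595.98/(0.757×0.454) = 1734.1 kg/s.
Recycle F1 = 0.546×1734.1 = 946.83 kg/s.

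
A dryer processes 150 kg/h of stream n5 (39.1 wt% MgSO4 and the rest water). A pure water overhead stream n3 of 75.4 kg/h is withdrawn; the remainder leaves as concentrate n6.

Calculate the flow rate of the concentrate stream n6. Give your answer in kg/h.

Concentrate = 150 − 75.4 = 74.6 kg/h.

74.6 kg/h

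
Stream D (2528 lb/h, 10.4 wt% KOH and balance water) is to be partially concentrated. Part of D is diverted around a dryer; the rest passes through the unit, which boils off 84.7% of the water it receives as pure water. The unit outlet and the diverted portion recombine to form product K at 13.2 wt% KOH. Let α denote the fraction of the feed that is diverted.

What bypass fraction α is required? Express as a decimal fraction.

0.720

All 2528×0.104 = 262.91 lb/h of KOH reaches K, so K = 262.91/0.132 = 1991.8 lb/h and vapour = 536.24 lb/h.
The evaporator receives (1−α)·2528 of feed at 0.896 water and removes 0.847 of that water:
0.847×0.896×(1−α)×2528 = 536.24
(1−α) = 536.24/1918.5 = 0.2795;  α = 0.7205.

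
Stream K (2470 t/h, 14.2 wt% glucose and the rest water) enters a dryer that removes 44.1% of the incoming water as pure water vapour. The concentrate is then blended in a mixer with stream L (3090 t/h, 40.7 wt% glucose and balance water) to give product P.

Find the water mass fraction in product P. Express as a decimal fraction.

Vapour removed = 0.441×0.858×2470 = 934.59 t/h; concentrate = 1535.4 t/h.
water reaching the mixer = 1184.7 (from concentrate) + 3090×0.593 = 3017 t/h.
Product flow = 1535.4 + 3090 = 4625.4 t/h; water fraction = 0.6523.

0.6523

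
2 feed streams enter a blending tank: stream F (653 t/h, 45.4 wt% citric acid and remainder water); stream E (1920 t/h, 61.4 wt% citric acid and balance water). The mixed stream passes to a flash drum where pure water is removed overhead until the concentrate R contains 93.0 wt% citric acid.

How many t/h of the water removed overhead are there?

986.6 t/h

citric acid entering = 653×0.454 + 1920×0.614 = 1475.3 t/h.
All citric acid reports to R, so R = 1475.3/0.930 = 1586.4 t/h.
Total feed = 2573 t/h; overhead = 2573 − 1586.4 = 986.61 t/h.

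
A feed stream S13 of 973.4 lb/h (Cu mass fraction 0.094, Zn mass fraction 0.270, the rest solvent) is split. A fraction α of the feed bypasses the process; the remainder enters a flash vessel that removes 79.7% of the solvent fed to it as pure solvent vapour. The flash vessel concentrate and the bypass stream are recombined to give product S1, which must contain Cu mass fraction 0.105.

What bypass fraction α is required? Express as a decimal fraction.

All 973.4×0.094 = 91.5 lb/h of Cu reaches S1, so S1 = 91.5/0.105 = 871.42 lb/h and vapour = 101.98 lb/h.
The evaporator receives (1−α)·973.4 of feed at 0.636 solvent and removes 0.797 of that solvent:
0.797×0.636×(1−α)×973.4 = 101.98
(1−α) = 101.98/493.41 = 0.2067;  α = 0.7933.

0.793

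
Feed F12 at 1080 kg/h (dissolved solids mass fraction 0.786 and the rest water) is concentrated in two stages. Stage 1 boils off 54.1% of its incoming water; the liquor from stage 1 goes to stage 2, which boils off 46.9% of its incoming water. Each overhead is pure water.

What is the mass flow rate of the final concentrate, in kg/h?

905.2 kg/h

water in feed = 1080×0.214 = 231.12 kg/h.
After stage 1: water left = (1−0.541)×231.12 = 106.08; stream total = 954.96 kg/h.
After stage 2: water left = (1−0.469)×106.08 = 56.331; final concentrate = 905.21 kg/h.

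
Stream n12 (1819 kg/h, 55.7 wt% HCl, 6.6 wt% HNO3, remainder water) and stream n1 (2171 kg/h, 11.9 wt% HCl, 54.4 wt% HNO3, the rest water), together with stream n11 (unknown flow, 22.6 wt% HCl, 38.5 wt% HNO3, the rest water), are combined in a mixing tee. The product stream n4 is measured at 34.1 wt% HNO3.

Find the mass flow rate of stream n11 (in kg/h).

Let n11 be the unknown flow. Total out = 3990 + n11.
HNO3 balance: 1301.1 + 0.385·n11 = 0.341·(3990 + n11)
(0.385 − 0.341)·n11 = 0.341×3990 − 1301.1 = 59.512
n11 = 59.512 / 0.044 = 1352.5 kg/h

1353 kg/h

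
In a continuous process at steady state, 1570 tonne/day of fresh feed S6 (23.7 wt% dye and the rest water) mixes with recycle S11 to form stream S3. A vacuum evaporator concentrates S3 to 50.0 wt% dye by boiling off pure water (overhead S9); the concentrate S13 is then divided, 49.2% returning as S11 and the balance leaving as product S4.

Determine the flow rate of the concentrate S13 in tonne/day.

1465 tonne/day

Overall dye balance (none leaves overhead): dye in fresh feed = dye in product, i.e. 1570×0.237 = (1−0.492)·S13·0.500.
S13 = 372.09/(0.500×0.508) = 1464.9 tonne/day.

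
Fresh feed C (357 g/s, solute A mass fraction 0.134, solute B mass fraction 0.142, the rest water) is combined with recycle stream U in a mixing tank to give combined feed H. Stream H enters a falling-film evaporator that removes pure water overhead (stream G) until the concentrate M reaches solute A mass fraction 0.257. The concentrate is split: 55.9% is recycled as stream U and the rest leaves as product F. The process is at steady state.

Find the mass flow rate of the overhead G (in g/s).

Overall solute A balance (none leaves overhead): solute A in fresh feed = solute A in product, i.e. 357×0.134 = (1−0.559)·M·0.257.
M = 47.838/(0.257×0.441) = 422.09 g/s.
Recycle U = 0.559×422.09 = 235.95 g/s.
Combined feed H = 357 + 235.95 = 592.95 g/s.
Overhead G = H − M = 592.95 − 422.09 = 170.86 g/s.

170.9 g/s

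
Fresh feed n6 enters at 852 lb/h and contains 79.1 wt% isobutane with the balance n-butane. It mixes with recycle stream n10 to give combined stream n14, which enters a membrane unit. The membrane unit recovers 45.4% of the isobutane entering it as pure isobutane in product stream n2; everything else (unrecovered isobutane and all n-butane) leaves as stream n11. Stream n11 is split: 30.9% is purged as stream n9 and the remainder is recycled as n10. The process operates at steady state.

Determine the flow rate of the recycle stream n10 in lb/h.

806.5 lb/h

n-butane enters only via n6 and leaves only via the purge: 852×0.209 = 0.309×(n-butane in n11), and the membrane unit passes all n-butane, so n-butane in n14 = n-butane in n11 = 576.27 lb/h.
isobutane in n14: m_A = 852×0.791 + (1−0.309)·(1−0.454)·m_A, so m_A = 673.93/0.6227 = 1082.2 lb/h.
n11 = (1−0.454)×1082.2 + 576.27 = 1167.2 lb/h.
Recycle n10 = (1−0.309)×1167.2 = 806.52 lb/h.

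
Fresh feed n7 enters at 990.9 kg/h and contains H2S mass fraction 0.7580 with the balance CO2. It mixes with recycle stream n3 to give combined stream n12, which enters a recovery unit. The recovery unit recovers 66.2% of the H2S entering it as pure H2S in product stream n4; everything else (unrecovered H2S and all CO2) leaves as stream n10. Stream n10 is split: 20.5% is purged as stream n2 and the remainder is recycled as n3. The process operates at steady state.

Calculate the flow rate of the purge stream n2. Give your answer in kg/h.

CO2 enters only via n7 and leaves only via the purge: 990.9×0.242 = 0.205×(CO2 in n10), and the recovery unit passes all CO2, so CO2 in n12 = CO2 in n10 = 1169.7 kg/h.
H2S in n12: m_A = 990.9×0.758 + (1−0.205)·(1−0.662)·m_A, so m_A = 751.1/0.7313 = 1027.1 kg/h.
n10 = (1−0.662)×1027.1 + 1169.7 = 1516.9 kg/h.
Purge n2 = 0.205×1516.9 = 310.97 kg/h.

311 kg/h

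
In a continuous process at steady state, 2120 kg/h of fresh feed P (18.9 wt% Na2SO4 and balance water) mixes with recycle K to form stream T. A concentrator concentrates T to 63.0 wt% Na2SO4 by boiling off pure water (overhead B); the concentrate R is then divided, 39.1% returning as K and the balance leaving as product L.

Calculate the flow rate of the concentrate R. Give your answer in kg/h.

1044 kg/h

Overall Na2SO4 balance (none leaves overhead): Na2SO4 in fresh feed = Na2SO4 in product, i.e. 2120×0.189 = (1−0.391)·R·0.630.
R = 400.68/(0.630×0.609) = 1044.3 kg/h.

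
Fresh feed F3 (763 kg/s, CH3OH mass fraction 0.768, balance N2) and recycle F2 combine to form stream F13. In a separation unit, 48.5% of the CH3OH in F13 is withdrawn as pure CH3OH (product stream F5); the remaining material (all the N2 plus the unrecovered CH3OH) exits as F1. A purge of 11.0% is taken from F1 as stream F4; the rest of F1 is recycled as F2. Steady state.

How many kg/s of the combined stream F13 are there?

2691 kg/s

N2 enters only via F3 and leaves only via the purge: 763×0.232 = 0.110×(N2 in F1), and the separation unit passes all N2, so N2 in F13 = N2 in F1 = 1609.2 kg/s.
CH3OH in F13: m_A = 763×0.768 + (1−0.110)·(1−0.485)·m_A, so m_A = 585.98/0.5416 = 1081.8 kg/s.
F13 = 1081.8 + 1609.2 = 2691.1 kg/s.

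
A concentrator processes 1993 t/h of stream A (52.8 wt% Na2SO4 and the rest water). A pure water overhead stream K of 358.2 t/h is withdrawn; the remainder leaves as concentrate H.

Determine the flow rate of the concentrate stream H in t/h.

1635 t/h

Concentrate = 1993 − 358.2 = 1634.8 t/h.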